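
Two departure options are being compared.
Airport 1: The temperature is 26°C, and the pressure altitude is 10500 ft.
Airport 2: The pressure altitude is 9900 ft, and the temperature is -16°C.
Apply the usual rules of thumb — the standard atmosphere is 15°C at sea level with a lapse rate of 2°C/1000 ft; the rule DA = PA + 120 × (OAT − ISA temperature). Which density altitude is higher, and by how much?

Airport 1 by 5784 ft

Airport 1: ISA temp = -6°C, deviation +32°C, DA = 10500 + 120 × 32 = 14340 ft.
Airport 2: ISA temp = -4.8°C, deviation -11.2°C, DA = 9900 + 120 × (-11.2) = 8556 ft.
Airport 1 is higher by 14340 − 8556 = 5784 ft.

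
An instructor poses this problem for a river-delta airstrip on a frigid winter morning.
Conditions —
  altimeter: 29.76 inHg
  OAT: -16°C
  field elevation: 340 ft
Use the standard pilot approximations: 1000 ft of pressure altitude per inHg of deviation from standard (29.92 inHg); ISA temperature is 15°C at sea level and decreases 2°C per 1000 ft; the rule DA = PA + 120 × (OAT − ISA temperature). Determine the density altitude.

-3100 ft

Pressure altitude = 340 + (29.92 − 29.76) × 1000 = 340 + (+160) = 500 ft.
ISA temperature at 500 ft = 15 − 2 × (500/1000) = 14°C.
ISA deviation = -16 − 14 = -30°C.
Density altitude = 500 + 120 × (-30) = -3100 ft.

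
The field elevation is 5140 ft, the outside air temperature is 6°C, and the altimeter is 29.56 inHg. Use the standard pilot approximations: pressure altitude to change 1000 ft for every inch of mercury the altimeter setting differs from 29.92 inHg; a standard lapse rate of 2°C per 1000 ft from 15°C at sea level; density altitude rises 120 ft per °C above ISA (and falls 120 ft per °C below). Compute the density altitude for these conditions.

Pressure altitude = 5140 + (29.92 − 29.56) × 1000 = 5140 + (+360) = 5500 ft.
ISA temperature at 5500 ft = 15 − 2 × (5500/1000) = 4°C.
ISA deviation = 6 − 4 = +2°C.
Density altitude = 5500 + 120 × (2) = 5740 ft.

5740 ft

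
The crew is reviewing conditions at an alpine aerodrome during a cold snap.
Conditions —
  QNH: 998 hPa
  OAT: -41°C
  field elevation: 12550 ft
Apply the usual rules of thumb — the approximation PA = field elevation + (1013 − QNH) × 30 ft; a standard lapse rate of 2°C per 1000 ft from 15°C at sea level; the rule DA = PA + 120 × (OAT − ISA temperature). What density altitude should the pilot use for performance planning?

Pressure altitude = 12550 + (1013 − 998) × 30 = 12550 + (+450) = 13000 ft.
ISA temperature at 13000 ft = 15 − 2 × (13000/1000) = -11°C.
ISA deviation = -41 − (-11) = -30°C.
Density altitude = 13000 + 120 × (-30) = 9400 ft.

9400 ft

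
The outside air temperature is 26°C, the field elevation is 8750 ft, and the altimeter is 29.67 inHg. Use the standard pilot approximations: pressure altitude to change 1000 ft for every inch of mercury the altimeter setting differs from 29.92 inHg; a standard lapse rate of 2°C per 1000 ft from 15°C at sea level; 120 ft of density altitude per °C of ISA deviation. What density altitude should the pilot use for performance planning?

12480 ft

Pressure altitude = 8750 + (29.92 − 29.67) × 1000 = 8750 + (+250) = 9000 ft.
ISA temperature at 9000 ft = 15 − 2 × (9000/1000) = -3°C.
ISA deviation = 26 − (-3) = +29°C.
Density altitude = 9000 + 120 × (29) = 12480 ft.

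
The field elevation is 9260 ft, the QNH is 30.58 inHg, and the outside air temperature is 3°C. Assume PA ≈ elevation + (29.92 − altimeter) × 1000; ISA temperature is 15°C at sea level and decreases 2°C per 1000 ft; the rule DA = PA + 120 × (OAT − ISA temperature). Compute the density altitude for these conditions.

9224 ft

Pressure altitude = 9260 + (29.92 − 30.58) × 1000 = 9260 + (-660) = 8600 ft.
ISA temperature at 8600 ft = 15 − 2 × (8600/1000) = -2.2°C.
ISA deviation = 3 − (-2.2) = +5.2°C.
Density altitude = 8600 + 120 × (5.2) = 9224 ft.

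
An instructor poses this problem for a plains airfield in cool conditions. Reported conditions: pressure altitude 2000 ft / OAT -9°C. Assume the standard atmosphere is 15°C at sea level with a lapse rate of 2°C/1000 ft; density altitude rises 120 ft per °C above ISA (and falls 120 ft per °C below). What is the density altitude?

-400 ft

ISA temperature at 2000 ft = 15 − 2 × (2000/1000) = 11°C.
ISA deviation = -9 − 11 = -20°C.
Density altitude = 2000 + 120 × (-20) = 2000 + (-2400) = -400 ft.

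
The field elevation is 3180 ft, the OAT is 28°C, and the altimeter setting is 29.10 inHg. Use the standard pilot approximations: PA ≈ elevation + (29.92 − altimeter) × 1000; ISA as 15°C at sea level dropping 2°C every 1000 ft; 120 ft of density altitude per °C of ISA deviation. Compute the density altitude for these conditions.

6520 ft

Pressure altitude = 3180 + (29.92 − 29.10) × 1000 = 3180 + (+820) = 4000 ft.
ISA temperature at 4000 ft = 15 − 2 × (4000/1000) = 7°C.
ISA deviation = 28 − 7 = +21°C.
Density altitude = 4000 + 120 × (21) = 6520 ft.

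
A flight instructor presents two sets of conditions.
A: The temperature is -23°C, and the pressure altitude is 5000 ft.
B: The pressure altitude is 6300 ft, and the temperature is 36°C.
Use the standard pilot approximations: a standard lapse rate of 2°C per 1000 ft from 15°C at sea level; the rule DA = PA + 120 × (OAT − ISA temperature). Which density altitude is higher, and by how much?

A: ISA temp = 5°C, deviation -28°C, DA = 5000 + 120 × (-28) = 1640 ft.
B: ISA temp = 2.4°C, deviation +33.6°C, DA = 6300 + 120 × 33.6 = 10332 ft.
B is higher by 10332 − 1640 = 8692 ft.

B by 8692 ft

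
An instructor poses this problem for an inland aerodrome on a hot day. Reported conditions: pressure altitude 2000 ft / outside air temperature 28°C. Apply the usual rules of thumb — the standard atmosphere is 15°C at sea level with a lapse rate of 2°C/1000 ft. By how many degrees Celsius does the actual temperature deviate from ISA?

ISA+17°C

ISA temperature at 2000 ft = 15 − 2 × (2000/1000) = 11°C.
Deviation = OAT − ISA = 28 − 11 = +17°C.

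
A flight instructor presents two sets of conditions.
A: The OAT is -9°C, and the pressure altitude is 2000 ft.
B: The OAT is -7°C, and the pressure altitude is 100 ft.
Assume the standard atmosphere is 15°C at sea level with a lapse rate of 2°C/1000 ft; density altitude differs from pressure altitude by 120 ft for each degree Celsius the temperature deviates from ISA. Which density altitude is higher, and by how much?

A: ISA temp = 11°C, deviation -20°C, DA = 2000 + 120 × (-20) = -400 ft.
B: ISA temp = 14.8°C, deviation -21.8°C, DA = 100 + 120 × (-21.8) = -2516 ft.
A is higher by -400 − (-2516) = 2116 ft.

A by 2116 ft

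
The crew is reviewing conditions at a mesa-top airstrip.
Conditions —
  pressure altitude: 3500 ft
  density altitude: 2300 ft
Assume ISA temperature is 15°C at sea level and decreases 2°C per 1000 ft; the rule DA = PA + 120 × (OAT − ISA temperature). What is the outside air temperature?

-2°C

Density altitude − pressure altitude = 2300 − 3500 = -1200 ft.
At 120 ft/°C that is an ISA deviation of -1200/120 = -10°C.
ISA temperature at 3500 ft = 15 − 2 × (3500/1000) = 8°C.
OAT = ISA + deviation = 8 + (-10) = -2°C.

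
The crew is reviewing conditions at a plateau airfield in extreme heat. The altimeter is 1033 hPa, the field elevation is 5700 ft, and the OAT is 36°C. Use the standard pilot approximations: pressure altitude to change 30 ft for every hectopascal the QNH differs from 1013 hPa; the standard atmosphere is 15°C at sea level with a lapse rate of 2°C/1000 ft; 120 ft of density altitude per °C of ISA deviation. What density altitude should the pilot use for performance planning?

Pressure altitude = 5700 + (1013 − 1033) × 30 = 5700 + (-600) = 5100 ft.
ISA temperature at 5100 ft = 15 − 2 × (5100/1000) = 4.8°C.
ISA deviation = 36 − 4.8 = +31.2°C.
Density altitude = 5100 + 120 × (31.2) = 8844 ft.

8844 ft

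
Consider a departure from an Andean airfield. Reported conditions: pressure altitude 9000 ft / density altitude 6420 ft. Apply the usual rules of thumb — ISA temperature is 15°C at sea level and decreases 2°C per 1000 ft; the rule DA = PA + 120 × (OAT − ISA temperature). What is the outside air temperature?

-24.5°C

Density altitude − pressure altitude = 6420 − 9000 = -2580 ft.
At 120 ft/°C that is an ISA deviation of -2580/120 = -21.5°C.
ISA temperature at 9000 ft = 15 − 2 × (9000/1000) = -3°C.
OAT = ISA + deviation = -3 + (-21.5) = -24.5°C.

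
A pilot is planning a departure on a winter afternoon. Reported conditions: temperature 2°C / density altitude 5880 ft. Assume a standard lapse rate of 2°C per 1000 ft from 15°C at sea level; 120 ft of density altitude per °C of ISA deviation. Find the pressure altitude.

6000 ft

DA = PA + 120 × (OAT − (15 − 2·PA/1000)) = PA + 120·OAT − 1800 + 0.24·PA = 1.24·PA + 120·OAT − 1800.
So 1.24·PA = 5880 − 120 × 2 + 1800 = 7440.
PA = 7440 / 1.24 = 6000 ft.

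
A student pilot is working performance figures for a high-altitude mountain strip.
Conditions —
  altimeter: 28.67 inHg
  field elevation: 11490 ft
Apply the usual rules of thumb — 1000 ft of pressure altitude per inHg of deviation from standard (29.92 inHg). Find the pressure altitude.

Pressure correction = (29.92 − 28.67) × 1000 = +1250 ft.
Pressure altitude = 11490 + (+1250) = 12740 ft.

12740 ft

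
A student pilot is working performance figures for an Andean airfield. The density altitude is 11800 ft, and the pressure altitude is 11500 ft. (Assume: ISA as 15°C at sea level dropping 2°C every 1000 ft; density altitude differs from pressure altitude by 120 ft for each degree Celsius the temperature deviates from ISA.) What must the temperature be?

-5.5°C

Density altitude − pressure altitude = 11800 − 11500 = +300 ft.
At 120 ft/°C that is an ISA deviation of 300/120 = +2.5°C.
ISA temperature at 11500 ft = 15 − 2 × (11500/1000) = -8°C.
OAT = ISA + deviation = -8 + (+2.5) = -5.5°C.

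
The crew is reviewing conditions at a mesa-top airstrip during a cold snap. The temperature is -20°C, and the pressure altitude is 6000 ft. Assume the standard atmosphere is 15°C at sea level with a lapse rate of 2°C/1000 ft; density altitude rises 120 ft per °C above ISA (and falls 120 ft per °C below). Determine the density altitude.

ISA temperature at 6000 ft = 15 − 2 × (6000/1000) = 3°C.
ISA deviation = -20 − 3 = -23°C.
Density altitude = 6000 + 120 × (-23) = 6000 + (-2760) = 3240 ft.

3240 ft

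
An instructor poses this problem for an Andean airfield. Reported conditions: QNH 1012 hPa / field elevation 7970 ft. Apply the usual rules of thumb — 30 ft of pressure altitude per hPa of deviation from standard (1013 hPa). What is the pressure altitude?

Pressure correction = (1013 − 1012) × 30 = +30 ft.
Pressure altitude = 7970 + (+30) = 8000 ft.

8000 ft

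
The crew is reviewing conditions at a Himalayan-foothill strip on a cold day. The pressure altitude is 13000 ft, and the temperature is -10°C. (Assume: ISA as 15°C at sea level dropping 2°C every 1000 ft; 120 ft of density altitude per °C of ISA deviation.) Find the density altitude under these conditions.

13120 ft

ISA temperature at 13000 ft = 15 − 2 × (13000/1000) = -11°C.
ISA deviation = -10 − (-11) = +1°C.
Density altitude = 13000 + 120 × (1) = 13000 + (+120) = 13120 ft.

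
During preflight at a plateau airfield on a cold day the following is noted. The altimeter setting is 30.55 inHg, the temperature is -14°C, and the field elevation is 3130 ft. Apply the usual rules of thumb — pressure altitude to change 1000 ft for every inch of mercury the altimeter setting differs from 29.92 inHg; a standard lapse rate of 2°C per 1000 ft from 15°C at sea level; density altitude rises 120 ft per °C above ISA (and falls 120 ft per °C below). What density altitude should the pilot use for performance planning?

-380 ft

Pressure altitude = 3130 + (29.92 − 30.55) × 1000 = 3130 + (-630) = 2500 ft.
ISA temperature at 2500 ft = 15 − 2 × (2500/1000) = 10°C.
ISA deviation = -14 − 10 = -24°C.
Density altitude = 2500 + 120 × (-24) = -380 ft.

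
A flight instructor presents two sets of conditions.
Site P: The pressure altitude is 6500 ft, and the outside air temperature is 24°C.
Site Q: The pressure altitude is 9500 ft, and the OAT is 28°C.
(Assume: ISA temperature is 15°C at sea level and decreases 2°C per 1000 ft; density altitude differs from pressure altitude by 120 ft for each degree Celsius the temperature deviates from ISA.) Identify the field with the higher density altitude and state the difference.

Site Q by 4200 ft

Site P: ISA temp = 2°C, deviation +22°C, DA = 6500 + 120 × 22 = 9140 ft.
Site Q: ISA temp = -4°C, deviation +32°C, DA = 9500 + 120 × 32 = 13340 ft.
Site Q is higher by 13340 − 9140 = 4200 ft.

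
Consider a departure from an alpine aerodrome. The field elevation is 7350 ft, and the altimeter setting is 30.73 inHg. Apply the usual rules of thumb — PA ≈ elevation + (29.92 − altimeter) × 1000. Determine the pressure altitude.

6540 ft

Pressure correction = (29.92 − 30.73) × 1000 = -810 ft.
Pressure altitude = 7350 + (-810) = 6540 ft.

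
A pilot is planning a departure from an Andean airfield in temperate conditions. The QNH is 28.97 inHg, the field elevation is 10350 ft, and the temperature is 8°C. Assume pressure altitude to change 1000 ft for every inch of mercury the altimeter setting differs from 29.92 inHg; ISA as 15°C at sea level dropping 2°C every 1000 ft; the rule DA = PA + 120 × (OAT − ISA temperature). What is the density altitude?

13172 ft

Pressure altitude = 10350 + (29.92 − 28.97) × 1000 = 10350 + (+950) = 11300 ft.
ISA temperature at 11300 ft = 15 − 2 × (11300/1000) = -7.6°C.
ISA deviation = 8 − (-7.6) = +15.6°C.
Density altitude = 11300 + 120 × (15.6) = 13172 ft.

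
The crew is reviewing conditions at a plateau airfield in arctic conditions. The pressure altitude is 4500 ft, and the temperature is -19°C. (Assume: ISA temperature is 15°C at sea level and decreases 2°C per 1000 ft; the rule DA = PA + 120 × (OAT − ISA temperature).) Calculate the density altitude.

1500 ft

ISA temperature at 4500 ft = 15 − 2 × (4500/1000) = 6°C.
ISA deviation = -19 − 6 = -25°C.
Density altitude = 4500 + 120 × (-25) = 4500 + (-3000) = 1500 ft.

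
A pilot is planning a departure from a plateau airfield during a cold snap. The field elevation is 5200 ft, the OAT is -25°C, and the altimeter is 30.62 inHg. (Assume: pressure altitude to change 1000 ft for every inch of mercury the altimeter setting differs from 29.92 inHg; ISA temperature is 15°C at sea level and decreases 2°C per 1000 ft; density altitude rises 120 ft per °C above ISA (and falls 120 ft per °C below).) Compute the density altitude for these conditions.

780 ft

Pressure altitude = 5200 + (29.92 − 30.62) × 1000 = 5200 + (-700) = 4500 ft.
ISA temperature at 4500 ft = 15 − 2 × (4500/1000) = 6°C.
ISA deviation = -25 − 6 = -31°C.
Density altitude = 4500 + 120 × (-31) = 780 ft.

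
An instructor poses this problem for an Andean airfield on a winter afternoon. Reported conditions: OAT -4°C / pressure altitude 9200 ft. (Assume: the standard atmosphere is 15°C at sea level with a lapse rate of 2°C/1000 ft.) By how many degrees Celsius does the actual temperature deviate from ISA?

ISA temperature at 9200 ft = 15 − 2 × (9200/1000) = -3.4°C.
Deviation = OAT − ISA = -4 − (-3.4) = -0.6°C.

ISA-0.6°C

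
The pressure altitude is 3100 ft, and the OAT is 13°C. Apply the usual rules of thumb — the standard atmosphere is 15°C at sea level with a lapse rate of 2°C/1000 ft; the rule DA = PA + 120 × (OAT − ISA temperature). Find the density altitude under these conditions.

3604 ft

ISA temperature at 3100 ft = 15 − 2 × (3100/1000) = 8.8°C.
ISA deviation = 13 − 8.8 = +4.2°C.
Density altitude = 3100 + 120 × (4.2) = 3100 + (+504) = 3604 ft.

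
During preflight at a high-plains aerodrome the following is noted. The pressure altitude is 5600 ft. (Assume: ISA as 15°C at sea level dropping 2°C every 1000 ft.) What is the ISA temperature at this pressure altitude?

ISA temperature = 15 − 2 × (5600/1000) = 15 − 11.2 = 3.8°C.

3.8°C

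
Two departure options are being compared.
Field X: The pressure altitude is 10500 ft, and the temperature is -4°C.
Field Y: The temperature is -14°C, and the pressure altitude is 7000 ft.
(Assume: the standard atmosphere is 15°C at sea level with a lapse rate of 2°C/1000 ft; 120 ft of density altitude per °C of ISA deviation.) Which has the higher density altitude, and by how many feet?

Field X: ISA temp = -6°C, deviation +2°C, DA = 10500 + 120 × 2 = 10740 ft.
Field Y: ISA temp = 1°C, deviation -15°C, DA = 7000 + 120 × (-15) = 5200 ft.
Field X is higher by 10740 − 5200 = 5540 ft.

Field X by 5540 ft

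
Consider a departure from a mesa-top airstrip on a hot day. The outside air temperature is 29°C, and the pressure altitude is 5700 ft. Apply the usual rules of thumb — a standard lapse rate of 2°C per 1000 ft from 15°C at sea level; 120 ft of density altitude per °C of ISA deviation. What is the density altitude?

8748 ft

ISA temperature at 5700 ft = 15 − 2 × (5700/1000) = 3.6°C.
ISA deviation = 29 − 3.6 = +25.4°C.
Density altitude = 5700 + 120 × (25.4) = 5700 + (+3048) = 8748 ft.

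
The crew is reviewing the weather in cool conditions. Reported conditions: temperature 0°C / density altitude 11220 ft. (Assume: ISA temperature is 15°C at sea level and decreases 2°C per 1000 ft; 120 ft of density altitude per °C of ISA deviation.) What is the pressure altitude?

10500 ft

DA = PA + 120 × (OAT − (15 − 2·PA/1000)) = PA + 120·OAT − 1800 + 0.24·PA = 1.24·PA + 120·OAT − 1800.
So 1.24·PA = 11220 − 120 × 0 + 1800 = 13020.
PA = 13020 / 1.24 = 10500 ft.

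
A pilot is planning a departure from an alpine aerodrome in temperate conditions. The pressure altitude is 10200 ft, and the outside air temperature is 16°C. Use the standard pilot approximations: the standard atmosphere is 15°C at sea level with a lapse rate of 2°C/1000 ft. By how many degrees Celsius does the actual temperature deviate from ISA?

ISA temperature at 10200 ft = 15 − 2 × (10200/1000) = -5.4°C.
Deviation = OAT − ISA = 16 − (-5.4) = +21.4°C.

ISA+21.4°C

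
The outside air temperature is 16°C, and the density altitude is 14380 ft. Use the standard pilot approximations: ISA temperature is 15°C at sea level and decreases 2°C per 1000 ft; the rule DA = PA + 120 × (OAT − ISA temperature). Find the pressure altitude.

11500 ft

DA = PA + 120 × (OAT − (15 − 2·PA/1000)) = PA + 120·OAT − 1800 + 0.24·PA = 1.24·PA + 120·OAT − 1800.
So 1.24·PA = 14380 − 120 × 16 + 1800 = 14260.
PA = 14260 / 1.24 = 11500 ft.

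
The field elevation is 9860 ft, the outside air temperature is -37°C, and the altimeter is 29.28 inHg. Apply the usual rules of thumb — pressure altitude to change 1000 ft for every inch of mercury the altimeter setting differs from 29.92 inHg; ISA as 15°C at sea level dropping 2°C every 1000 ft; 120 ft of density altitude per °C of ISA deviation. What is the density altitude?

Pressure altitude = 9860 + (29.92 − 29.28) × 1000 = 9860 + (+640) = 10500 ft.
ISA temperature at 10500 ft = 15 − 2 × (10500/1000) = -6°C.
ISA deviation = -37 − (-6) = -31°C.
Density altitude = 10500 + 120 × (-31) = 6780 ft.

6780 ft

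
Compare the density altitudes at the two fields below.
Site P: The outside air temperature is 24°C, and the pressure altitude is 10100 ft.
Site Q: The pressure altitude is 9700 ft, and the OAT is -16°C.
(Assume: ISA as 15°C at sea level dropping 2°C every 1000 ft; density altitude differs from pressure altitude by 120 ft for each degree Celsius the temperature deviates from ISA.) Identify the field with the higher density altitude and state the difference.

Site P by 5296 ft

Site P: ISA temp = -5.2°C, deviation +29.2°C, DA = 10100 + 120 × 29.2 = 13604 ft.
Site Q: ISA temp = -4.4°C, deviation -11.6°C, DA = 9700 + 120 × (-11.6) = 8308 ft.
Site P is higher by 13604 − 8308 = 5296 ft.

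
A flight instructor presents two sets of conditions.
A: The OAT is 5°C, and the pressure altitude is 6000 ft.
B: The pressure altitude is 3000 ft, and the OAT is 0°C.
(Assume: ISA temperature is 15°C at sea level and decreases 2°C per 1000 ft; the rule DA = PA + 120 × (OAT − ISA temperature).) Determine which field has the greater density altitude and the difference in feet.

A: ISA temp = 3°C, deviation +2°C, DA = 6000 + 120 × 2 = 6240 ft.
B: ISA temp = 9°C, deviation -9°C, DA = 3000 + 120 × (-9) = 1920 ft.
A is higher by 6240 − 1920 = 4320 ft.

A by 4320 ft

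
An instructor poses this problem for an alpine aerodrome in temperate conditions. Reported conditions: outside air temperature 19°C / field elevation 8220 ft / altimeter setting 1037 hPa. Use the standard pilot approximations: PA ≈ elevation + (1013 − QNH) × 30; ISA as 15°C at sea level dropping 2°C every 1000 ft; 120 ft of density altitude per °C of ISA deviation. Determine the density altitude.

Pressure altitude = 8220 + (1013 − 1037) × 30 = 8220 + (-720) = 7500 ft.
ISA temperature at 7500 ft = 15 − 2 × (7500/1000) = 0°C.
ISA deviation = 19 − 0 = +19°C.
Density altitude = 7500 + 120 × (19) = 9780 ft.

9780 ft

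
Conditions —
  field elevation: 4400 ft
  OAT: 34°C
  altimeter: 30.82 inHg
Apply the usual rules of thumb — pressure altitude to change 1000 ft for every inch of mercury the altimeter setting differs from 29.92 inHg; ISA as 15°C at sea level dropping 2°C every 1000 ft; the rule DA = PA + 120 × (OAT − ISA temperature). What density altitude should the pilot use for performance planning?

Pressure altitude = 4400 + (29.92 − 30.82) × 1000 = 4400 + (-900) = 3500 ft.
ISA temperature at 3500 ft = 15 − 2 × (3500/1000) = 8°C.
ISA deviation = 34 − 8 = +26°C.
Density altitude = 3500 + 120 × (26) = 6620 ft.

6620 ft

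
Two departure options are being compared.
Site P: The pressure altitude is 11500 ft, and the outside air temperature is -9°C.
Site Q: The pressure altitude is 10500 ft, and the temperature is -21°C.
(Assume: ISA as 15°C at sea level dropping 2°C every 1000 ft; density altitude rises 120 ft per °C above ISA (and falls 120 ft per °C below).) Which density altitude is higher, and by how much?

Site P by 2680 ft

Site P: ISA temp = -8°C, deviation -1°C, DA = 11500 + 120 × (-1) = 11380 ft.
Site Q: ISA temp = -6°C, deviation -15°C, DA = 10500 + 120 × (-15) = 8700 ft.
Site P is higher by 11380 − 8700 = 2680 ft.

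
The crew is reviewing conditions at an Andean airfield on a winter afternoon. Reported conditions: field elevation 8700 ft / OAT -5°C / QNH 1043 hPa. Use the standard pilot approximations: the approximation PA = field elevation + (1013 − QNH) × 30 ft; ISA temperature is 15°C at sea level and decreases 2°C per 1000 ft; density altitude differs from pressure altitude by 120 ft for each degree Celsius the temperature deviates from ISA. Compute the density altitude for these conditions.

Pressure altitude = 8700 + (1013 − 1043) × 30 = 8700 + (-900) = 7800 ft.
ISA temperature at 7800 ft = 15 − 2 × (7800/1000) = -0.6°C.
ISA deviation = -5 − (-0.6) = -4.4°C.
Density altitude = 7800 + 120 × (-4.4) = 7272 ft.

7272 ft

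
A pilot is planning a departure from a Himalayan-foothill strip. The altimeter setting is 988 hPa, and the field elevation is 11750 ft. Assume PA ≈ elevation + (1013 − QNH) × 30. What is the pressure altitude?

Pressure correction = (1013 − 988) × 30 = +750 ft.
Pressure altitude = 11750 + (+750) = 12500 ft.

12500 ft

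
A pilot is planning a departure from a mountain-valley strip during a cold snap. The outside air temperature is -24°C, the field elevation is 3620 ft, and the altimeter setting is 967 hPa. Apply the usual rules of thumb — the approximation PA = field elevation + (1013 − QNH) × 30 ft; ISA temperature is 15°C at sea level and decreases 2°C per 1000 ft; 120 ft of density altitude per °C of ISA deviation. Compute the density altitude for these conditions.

1520 ft

Pressure altitude = 3620 + (1013 − 967) × 30 = 3620 + (+1380) = 5000 ft.
ISA temperature at 5000 ft = 15 − 2 × (5000/1000) = 5°C.
ISA deviation = -24 − 5 = -29°C.
Density altitude = 5000 + 120 × (-29) = 1520 ft.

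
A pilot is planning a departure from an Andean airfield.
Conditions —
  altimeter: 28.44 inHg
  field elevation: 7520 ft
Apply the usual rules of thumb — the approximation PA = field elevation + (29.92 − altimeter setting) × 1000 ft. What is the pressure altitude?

Pressure correction = (29.92 − 28.44) × 1000 = +1480 ft.
Pressure altitude = 7520 + (+1480) = 9000 ft.

9000 ft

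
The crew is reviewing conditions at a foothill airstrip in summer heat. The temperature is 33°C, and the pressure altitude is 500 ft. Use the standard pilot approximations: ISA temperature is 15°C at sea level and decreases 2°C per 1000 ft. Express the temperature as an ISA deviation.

ISA+19°C

ISA temperature at 500 ft = 15 − 2 × (500/1000) = 14°C.
Deviation = OAT − ISA = 33 − 14 = +19°C.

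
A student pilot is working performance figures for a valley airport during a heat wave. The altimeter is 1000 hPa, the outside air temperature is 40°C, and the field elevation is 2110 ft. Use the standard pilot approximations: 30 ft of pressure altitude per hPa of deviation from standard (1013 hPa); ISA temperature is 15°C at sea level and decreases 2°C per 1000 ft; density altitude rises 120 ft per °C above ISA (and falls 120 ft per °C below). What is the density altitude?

6100 ft

Pressure altitude = 2110 + (1013 − 1000) × 30 = 2110 + (+390) = 2500 ft.
ISA temperature at 2500 ft = 15 − 2 × (2500/1000) = 10°C.
ISA deviation = 40 − 10 = +30°C.
Density altitude = 2500 + 120 × (30) = 6100 ft.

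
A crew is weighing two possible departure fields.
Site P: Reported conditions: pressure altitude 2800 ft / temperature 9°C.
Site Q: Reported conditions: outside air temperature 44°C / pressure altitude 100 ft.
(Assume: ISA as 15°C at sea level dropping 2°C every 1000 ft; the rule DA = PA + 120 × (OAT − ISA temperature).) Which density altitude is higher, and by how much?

Site P: ISA temp = 9.4°C, deviation -0.4°C, DA = 2800 + 120 × (-0.4) = 2752 ft.
Site Q: ISA temp = 14.8°C, deviation +29.2°C, DA = 100 + 120 × 29.2 = 3604 ft.
Site Q is higher by 3604 − 2752 = 852 ft.

Site Q by 852 ft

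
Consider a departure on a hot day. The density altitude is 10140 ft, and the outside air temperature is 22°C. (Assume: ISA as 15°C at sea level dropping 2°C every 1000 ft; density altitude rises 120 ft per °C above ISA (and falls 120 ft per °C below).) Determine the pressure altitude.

DA = PA + 120 × (OAT − (15 − 2·PA/1000)) = PA + 120·OAT − 1800 + 0.24·PA = 1.24·PA + 120·OAT − 1800.
So 1.24·PA = 10140 − 120 × 22 + 1800 = 9300.
PA = 9300 / 1.24 = 7500 ft.

7500 ft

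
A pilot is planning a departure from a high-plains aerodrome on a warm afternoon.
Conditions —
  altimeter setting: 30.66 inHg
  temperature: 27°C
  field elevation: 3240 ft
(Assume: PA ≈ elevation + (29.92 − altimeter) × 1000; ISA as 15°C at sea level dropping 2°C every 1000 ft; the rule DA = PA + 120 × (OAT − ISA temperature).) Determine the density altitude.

4540 ft

Pressure altitude = 3240 + (29.92 − 30.66) × 1000 = 3240 + (-740) = 2500 ft.
ISA temperature at 2500 ft = 15 − 2 × (2500/1000) = 10°C.
ISA deviation = 27 − 10 = +17°C.
Density altitude = 2500 + 120 × (17) = 4540 ft.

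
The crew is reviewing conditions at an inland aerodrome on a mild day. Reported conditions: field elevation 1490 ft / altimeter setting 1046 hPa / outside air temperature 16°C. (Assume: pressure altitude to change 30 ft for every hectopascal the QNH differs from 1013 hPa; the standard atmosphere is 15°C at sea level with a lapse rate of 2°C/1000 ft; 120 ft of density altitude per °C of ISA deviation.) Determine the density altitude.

740 ft

Pressure altitude = 1490 + (1013 − 1046) × 30 = 1490 + (-990) = 500 ft.
ISA temperature at 500 ft = 15 − 2 × (500/1000) = 14°C.
ISA deviation = 16 − 14 = +2°C.
Density altitude = 500 + 120 × (2) = 740 ft.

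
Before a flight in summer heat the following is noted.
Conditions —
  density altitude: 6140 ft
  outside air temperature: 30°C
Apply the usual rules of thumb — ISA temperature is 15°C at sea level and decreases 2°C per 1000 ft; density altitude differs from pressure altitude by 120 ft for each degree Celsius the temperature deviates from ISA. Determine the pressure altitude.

DA = PA + 120 × (OAT − (15 − 2·PA/1000)) = PA + 120·OAT − 1800 + 0.24·PA = 1.24·PA + 120·OAT − 1800.
So 1.24·PA = 6140 − 120 × 30 + 1800 = 4340.
PA = 4340 / 1.24 = 3500 ft.

3500 ft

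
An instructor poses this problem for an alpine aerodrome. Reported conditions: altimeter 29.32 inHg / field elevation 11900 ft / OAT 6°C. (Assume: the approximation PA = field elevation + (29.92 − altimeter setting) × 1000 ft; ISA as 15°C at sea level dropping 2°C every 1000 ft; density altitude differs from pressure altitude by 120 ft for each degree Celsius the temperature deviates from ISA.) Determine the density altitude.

14420 ft

Pressure altitude = 11900 + (29.92 − 29.32) × 1000 = 11900 + (+600) = 12500 ft.
ISA temperature at 12500 ft = 15 − 2 × (12500/1000) = -10°C.
ISA deviation = 6 − (-10) = +16°C.
Density altitude = 12500 + 120 × (16) = 14420 ft.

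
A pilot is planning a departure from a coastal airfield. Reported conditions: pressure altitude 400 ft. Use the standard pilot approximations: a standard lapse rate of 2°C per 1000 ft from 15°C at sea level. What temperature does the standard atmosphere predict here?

ISA temperature = 15 − 2 × (400/1000) = 15 − 0.8 = 14.2°C.

14.2°C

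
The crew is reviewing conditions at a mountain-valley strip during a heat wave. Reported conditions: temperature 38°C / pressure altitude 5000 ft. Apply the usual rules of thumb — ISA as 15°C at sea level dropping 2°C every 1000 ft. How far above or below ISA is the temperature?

ISA temperature at 5000 ft = 15 − 2 × (5000/1000) = 5°C.
Deviation = OAT − ISA = 38 − 5 = +33°C.

ISA+33°C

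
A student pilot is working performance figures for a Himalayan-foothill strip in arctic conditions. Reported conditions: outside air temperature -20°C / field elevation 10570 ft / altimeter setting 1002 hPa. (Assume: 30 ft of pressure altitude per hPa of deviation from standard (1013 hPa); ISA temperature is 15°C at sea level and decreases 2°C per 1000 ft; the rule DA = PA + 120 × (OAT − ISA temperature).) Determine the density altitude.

Pressure altitude = 10570 + (1013 − 1002) × 30 = 10570 + (+330) = 10900 ft.
ISA temperature at 10900 ft = 15 − 2 × (10900/1000) = -6.8°C.
ISA deviation = -20 − (-6.8) = -13.2°C.
Density altitude = 10900 + 120 × (-13.2) = 9316 ft.

9316 ft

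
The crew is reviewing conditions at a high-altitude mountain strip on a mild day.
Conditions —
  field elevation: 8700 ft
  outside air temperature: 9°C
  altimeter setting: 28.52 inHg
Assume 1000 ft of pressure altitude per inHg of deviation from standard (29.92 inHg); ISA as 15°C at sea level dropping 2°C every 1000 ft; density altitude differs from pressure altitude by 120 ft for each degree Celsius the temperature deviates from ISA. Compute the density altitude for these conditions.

Pressure altitude = 8700 + (29.92 − 28.52) × 1000 = 8700 + (+1400) = 10100 ft.
ISA temperature at 10100 ft = 15 − 2 × (10100/1000) = -5.2°C.
ISA deviation = 9 − (-5.2) = +14.2°C.
Density altitude = 10100 + 120 × (14.2) = 11804 ft.

11804 ft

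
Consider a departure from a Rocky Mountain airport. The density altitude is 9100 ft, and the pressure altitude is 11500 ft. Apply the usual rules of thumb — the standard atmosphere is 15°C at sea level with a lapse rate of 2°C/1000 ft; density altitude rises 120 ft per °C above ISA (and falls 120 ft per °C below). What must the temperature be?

-28°C

Density altitude − pressure altitude = 9100 − 11500 = -2400 ft.
At 120 ft/°C that is an ISA deviation of -2400/120 = -20°C.
ISA temperature at 11500 ft = 15 − 2 × (11500/1000) = -8°C.
OAT = ISA + deviation = -8 + (-20) = -28°C.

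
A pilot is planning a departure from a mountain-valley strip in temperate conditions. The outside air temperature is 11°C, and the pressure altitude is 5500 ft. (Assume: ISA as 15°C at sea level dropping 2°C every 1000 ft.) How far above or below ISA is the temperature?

ISA+7°C

ISA temperature at 5500 ft = 15 − 2 × (5500/1000) = 4°C.
Deviation = OAT − ISA = 11 − 4 = +7°C.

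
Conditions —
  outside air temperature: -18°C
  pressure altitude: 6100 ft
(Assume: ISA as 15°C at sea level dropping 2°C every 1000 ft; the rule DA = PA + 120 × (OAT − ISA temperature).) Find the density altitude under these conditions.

ISA temperature at 6100 ft = 15 − 2 × (6100/1000) = 2.8°C.
ISA deviation = -18 − 2.8 = -20.8°C.
Density altitude = 6100 + 120 × (-20.8) = 6100 + (-2496) = 3604 ft.

3604 ft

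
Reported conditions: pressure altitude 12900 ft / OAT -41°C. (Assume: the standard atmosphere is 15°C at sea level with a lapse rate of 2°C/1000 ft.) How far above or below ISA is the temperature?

ISA temperature at 12900 ft = 15 − 2 × (12900/1000) = -10.8°C.
Deviation = OAT − ISA = -41 − (-10.8) = -30.2°C.

ISA-30.2°C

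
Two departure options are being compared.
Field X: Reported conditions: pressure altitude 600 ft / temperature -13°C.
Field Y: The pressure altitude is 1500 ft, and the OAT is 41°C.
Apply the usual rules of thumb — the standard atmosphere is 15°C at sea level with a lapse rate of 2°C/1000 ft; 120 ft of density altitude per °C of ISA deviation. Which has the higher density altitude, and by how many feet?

Field Y by 7596 ft

Field X: ISA temp = 13.8°C, deviation -26.8°C, DA = 600 + 120 × (-26.8) = -2616 ft.
Field Y: ISA temp = 12°C, deviation +29°C, DA = 1500 + 120 × 29 = 4980 ft.
Field Y is higher by 4980 − (-2616) = 7596 ft.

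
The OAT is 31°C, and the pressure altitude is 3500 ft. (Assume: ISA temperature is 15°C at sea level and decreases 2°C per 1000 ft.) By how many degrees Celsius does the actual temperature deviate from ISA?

ISA+23°C

ISA temperature at 3500 ft = 15 − 2 × (3500/1000) = 8°C.
Deviation = OAT − ISA = 31 − 8 = +23°C.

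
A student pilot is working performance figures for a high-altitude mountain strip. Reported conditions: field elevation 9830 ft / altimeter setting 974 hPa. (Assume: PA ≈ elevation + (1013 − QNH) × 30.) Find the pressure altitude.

11000 ft

Pressure correction = (1013 − 974) × 30 = +1170 ft.
Pressure altitude = 9830 + (+1170) = 11000 ft.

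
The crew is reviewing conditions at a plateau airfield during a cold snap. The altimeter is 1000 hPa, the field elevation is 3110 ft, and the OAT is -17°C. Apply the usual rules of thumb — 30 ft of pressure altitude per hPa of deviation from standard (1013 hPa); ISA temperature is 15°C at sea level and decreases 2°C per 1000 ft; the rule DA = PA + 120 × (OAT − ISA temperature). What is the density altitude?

500 ft

Pressure altitude = 3110 + (1013 − 1000) × 30 = 3110 + (+390) = 3500 ft.
ISA temperature at 3500 ft = 15 − 2 × (3500/1000) = 8°C.
ISA deviation = -17 − 8 = -25°C.
Density altitude = 3500 + 120 × (-25) = 500 ft.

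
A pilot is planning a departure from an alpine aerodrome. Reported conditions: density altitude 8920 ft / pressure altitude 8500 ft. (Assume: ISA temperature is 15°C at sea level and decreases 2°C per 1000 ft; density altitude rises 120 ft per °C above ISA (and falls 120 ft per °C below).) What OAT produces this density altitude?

Density altitude − pressure altitude = 8920 − 8500 = +420 ft.
At 120 ft/°C that is an ISA deviation of 420/120 = +3.5°C.
ISA temperature at 8500 ft = 15 − 2 × (8500/1000) = -2°C.
OAT = ISA + deviation = -2 + (+3.5) = 1.5°C.

1.5°C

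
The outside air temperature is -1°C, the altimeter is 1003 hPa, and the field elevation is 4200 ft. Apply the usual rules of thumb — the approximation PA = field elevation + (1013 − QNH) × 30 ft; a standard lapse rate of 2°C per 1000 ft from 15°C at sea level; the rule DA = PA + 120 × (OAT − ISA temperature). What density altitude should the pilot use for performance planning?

Pressure altitude = 4200 + (1013 − 1003) × 30 = 4200 + (+300) = 4500 ft.
ISA temperature at 4500 ft = 15 − 2 × (4500/1000) = 6°C.
ISA deviation = -1 − 6 = -7°C.
Density altitude = 4500 + 120 × (-7) = 3660 ft.

3660 ft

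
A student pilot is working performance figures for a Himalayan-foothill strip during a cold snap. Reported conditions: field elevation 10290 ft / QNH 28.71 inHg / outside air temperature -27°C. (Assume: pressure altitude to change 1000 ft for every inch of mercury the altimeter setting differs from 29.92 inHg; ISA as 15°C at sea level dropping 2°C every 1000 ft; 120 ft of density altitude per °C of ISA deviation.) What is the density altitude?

9220 ft

Pressure altitude = 10290 + (29.92 − 28.71) × 1000 = 10290 + (+1210) = 11500 ft.
ISA temperature at 11500 ft = 15 − 2 × (11500/1000) = -8°C.
ISA deviation = -27 − (-8) = -19°C.
Density altitude = 11500 + 120 × (-19) = 9220 ft.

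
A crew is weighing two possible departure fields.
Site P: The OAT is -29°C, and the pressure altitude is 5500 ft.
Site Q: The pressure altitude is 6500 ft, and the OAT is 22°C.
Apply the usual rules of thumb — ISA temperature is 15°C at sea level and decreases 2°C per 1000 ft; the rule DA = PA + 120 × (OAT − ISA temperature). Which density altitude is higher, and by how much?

Site Q by 7360 ft

Site P: ISA temp = 4°C, deviation -33°C, DA = 5500 + 120 × (-33) = 1540 ft.
Site Q: ISA temp = 2°C, deviation +20°C, DA = 6500 + 120 × 20 = 8900 ft.
Site Q is higher by 8900 − 1540 = 7360 ft.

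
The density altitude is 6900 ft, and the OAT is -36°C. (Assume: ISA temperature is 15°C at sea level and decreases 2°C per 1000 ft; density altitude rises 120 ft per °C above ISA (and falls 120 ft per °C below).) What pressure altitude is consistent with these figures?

10500 ft

DA = PA + 120 × (OAT − (15 − 2·PA/1000)) = PA + 120·OAT − 1800 + 0.24·PA = 1.24·PA + 120·OAT − 1800.
So 1.24·PA = 6900 − 120 × (-36) + 1800 = 13020.
PA = 13020 / 1.24 = 10500 ft.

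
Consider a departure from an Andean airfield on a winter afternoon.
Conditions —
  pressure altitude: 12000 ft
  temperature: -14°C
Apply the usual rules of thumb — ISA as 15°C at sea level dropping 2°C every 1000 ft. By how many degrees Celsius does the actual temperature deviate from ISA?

ISA temperature at 12000 ft = 15 − 2 × (12000/1000) = -9°C.
Deviation = OAT − ISA = -14 − (-9) = -5°C.

ISA-5°C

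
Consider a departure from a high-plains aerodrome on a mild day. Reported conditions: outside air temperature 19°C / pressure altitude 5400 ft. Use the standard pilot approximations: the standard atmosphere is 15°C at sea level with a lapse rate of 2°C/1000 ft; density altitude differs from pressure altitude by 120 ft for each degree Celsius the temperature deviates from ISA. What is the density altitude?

ISA temperature at 5400 ft = 15 − 2 × (5400/1000) = 4.2°C.
ISA deviation = 19 − 4.2 = +14.8°C.
Density altitude = 5400 + 120 × (14.8) = 5400 + (+1776) = 7176 ft.

7176 ft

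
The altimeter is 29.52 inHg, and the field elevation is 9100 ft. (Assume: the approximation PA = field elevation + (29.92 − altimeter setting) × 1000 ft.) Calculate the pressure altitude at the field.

Pressure correction = (29.92 − 29.52) × 1000 = +400 ft.
Pressure altitude = 9100 + (+400) = 9500 ft.

9500 ft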